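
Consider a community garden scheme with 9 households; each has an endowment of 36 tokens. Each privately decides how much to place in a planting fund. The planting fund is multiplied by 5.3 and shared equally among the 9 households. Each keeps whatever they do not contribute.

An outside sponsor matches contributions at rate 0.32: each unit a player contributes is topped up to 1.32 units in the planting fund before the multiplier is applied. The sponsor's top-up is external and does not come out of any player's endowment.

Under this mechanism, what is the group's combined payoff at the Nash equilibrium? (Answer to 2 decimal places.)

Even with the mechanism, each unit contributed returns only 5.3 × 1.32 / 9 = 0.7773 per unit of net cost, so contributing nothing is still dominant.
Everyone keeps their endowment and the group total is 9 × 36 = 324.

324.00 tokens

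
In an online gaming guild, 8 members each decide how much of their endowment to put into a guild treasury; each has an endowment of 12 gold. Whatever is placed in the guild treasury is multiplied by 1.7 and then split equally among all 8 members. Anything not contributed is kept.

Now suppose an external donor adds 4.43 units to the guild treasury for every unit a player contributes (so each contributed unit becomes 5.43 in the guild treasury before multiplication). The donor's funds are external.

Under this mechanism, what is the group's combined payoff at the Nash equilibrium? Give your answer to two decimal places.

886.18 gold

The effective private return per unit is now 1.7 × 5.43 / 8 = 1.1539 > 1, so every player's dominant strategy flips to full contribution.
So the Nash equilibrium is full contribution by all 8; the group earns 1.7 × 5.43 × 96 = 886.18.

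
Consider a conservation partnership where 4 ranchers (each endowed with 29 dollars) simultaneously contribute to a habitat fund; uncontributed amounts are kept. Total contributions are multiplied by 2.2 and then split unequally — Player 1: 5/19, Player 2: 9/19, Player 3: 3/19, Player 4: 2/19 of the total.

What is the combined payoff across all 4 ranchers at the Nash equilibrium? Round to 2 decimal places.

150.80 dollars

Player j's private return per contributed unit is 2.2 × (j's share). Contributing is weakly dominant for j when that share is at least 1/2.2 = 0.4545, and contributing 0 is dominant otherwise.
The only share above 0.4545 is Player 2's 9/19, contributing 29; the remaining 3 contribute 0. Total contributed: 29.
The habitat fund pays out 2.2 × 29 = 63.80 in total (split across the unequal shares, but the aggregate is all that matters for the group sum).
The 3 free-riders keep 29 each, adding 87. Group total = 87 + 63.80 = 150.80.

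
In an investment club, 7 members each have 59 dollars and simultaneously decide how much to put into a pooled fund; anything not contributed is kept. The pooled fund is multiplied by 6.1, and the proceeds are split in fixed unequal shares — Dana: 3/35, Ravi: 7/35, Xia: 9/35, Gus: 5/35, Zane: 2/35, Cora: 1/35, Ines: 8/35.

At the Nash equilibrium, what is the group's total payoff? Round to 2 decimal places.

1315.70 dollars

Each unit j contributes comes back to j as 6.1 × (j's share), so j prefers to contribute only if that share exceeds 1/6.1 = 0.1639; otherwise keeping the unit dominates.
Ravi, Xia and Ines are above the threshold, contributing 59 each; the remaining 4 contribute 0. Total contributed: 177.
The pooled fund pays out 6.1 × 177 = 1079.70 in total (split across the unequal shares, but the aggregate is all that matters for the group sum).
The 4 free-riders keep 59 each, adding 236. Group total = 236 + 1079.70 = 1315.70.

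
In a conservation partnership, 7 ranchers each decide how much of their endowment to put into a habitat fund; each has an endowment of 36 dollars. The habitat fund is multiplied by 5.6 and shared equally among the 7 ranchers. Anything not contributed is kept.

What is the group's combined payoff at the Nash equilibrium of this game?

Each contributed unit returns 5.6/7 = 0.8000 to its contributor — below 1 — so contributing 0 is dominant for every player. At the Nash equilibrium everyone keeps their 36, and the group total is 7 × 36 = 252.

252.00 dollars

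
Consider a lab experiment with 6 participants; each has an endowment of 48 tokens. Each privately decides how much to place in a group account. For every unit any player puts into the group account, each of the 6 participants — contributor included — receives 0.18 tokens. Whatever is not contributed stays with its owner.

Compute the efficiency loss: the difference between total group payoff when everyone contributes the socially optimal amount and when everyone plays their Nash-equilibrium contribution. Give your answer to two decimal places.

23.04 tokens

The private return per contributed unit is 0.18 < 1, so contributing 0 is dominant for every player. At the Nash equilibrium everyone keeps their 48, and the group total is 6 × 48 = 288.
Each contributed unit returns 1.080 to the group as a whole (0.18 to each of 6 players), which exceeds 1, so the social optimum is full contribution: group total = 1.080 × 288 = 311.04.
Efficiency loss = 311.04 − 288 = 23.04.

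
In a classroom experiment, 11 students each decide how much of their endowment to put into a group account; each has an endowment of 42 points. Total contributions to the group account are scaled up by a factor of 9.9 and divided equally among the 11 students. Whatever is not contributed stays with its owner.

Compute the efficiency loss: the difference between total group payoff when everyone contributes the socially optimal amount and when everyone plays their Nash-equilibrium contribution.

4111.80 points

Each contributed unit returns 9.9/11 = 0.9000 to its contributor — below 1 — so contributing 0 is dominant for every player. At the Nash equilibrium everyone keeps their 42, and the group total is 11 × 42 = 462.
Each contributed unit returns 9.900 to the group as a whole (0.9000 to each of 11 players), which exceeds 1, so the social optimum is full contribution: group total = 9.900 × 462 = 4573.80.
Efficiency loss = 4573.80 − 462 = 4111.80.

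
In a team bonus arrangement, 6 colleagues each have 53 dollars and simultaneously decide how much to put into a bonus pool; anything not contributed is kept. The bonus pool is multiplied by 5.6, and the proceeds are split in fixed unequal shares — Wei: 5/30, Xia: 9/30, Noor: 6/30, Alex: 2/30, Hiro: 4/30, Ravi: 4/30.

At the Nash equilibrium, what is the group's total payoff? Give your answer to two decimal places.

For player j, contributing a unit is worthwhile iff 5.6 × (j's share) ≥ 1, i.e. iff j's share is at least 0.1786.
The shares above 0.1786 belong to Xia and Noor, contributing 53 each; the remaining 4 contribute 0. Total contributed: 106.
The bonus pool pays out 5.6 × 106 = 593.60 in total (split across the unequal shares, but the aggregate is all that matters for the group sum).
The 4 free-riders keep 53 each, adding 212. Group total = 212 + 593.60 = 805.60.

805.60 dollars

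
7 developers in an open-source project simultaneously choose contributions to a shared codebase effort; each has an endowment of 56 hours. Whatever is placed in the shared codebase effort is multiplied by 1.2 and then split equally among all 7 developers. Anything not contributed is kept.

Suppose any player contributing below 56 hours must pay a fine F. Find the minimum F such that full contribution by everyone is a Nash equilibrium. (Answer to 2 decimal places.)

Given the others contribute fully, the best deviation is to contribute 0 (any partial contribution still incurs the fine and gives up units whose private return 0.1714 is below 1).
Deviating from 56 to 0 saves 56 hours but forfeits the deviator's share of the drop in the shared codebase effort: 1.2/7 × 56 = 9.60.
So the deviation gain is 56 − 9.60 = 46.40, and the fine must be at least 46.40 hours to wipe it out.

46.40 hours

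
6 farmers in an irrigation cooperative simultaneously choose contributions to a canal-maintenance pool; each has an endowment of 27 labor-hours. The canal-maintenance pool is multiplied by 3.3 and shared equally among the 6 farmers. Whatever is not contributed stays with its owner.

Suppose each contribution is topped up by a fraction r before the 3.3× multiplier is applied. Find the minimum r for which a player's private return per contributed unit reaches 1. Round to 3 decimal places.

With matching at rate r, one contributed unit becomes (1 + r) in the canal-maintenance pool and returns 3.3 × (1 + r) / 6 to the contributor.
Setting this equal to 1: 1 + r = 6/3.3 = 1.8182.
So the minimum matching rate is r = 1.8182 − 1 = 0.818.

0.818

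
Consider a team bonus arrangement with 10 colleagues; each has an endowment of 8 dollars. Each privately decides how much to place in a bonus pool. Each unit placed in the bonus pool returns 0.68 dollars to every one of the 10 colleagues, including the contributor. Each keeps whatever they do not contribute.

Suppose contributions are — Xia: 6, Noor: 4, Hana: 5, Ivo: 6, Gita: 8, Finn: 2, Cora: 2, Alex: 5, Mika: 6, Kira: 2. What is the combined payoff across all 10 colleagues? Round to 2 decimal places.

Total contributed: 6 + 4 + 5 + 6 + 8 + 2 + 2 + 5 + 6 + 2 = 46; total kept: 10 × 8 − 46 = 34.
The bonus pool pays out 0.68 × 10 × 46 = 312.80 in aggregate.
Group total = 34 + 312.80 = 346.80.

346.80 dollars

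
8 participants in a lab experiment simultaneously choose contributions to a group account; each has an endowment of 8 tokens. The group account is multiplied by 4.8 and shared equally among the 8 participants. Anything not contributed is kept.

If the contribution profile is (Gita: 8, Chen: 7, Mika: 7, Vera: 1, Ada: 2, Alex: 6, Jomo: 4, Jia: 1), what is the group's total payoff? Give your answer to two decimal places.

200.80 tokens

Total contributed: 8 + 7 + 7 + 1 + 2 + 6 + 4 + 1 = 36; total kept: 8 × 8 − 36 = 28.
The group account pays out 4.8 × 36 = 172.80 in aggregate.
Group total = 28 + 172.80 = 200.80.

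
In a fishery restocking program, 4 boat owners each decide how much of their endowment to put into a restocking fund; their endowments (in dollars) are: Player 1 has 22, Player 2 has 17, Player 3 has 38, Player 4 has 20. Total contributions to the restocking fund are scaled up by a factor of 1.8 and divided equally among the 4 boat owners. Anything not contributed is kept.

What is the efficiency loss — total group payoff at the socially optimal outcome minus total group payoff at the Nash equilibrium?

77.60 dollars

The private return per contributed unit is 1.8/4 = 0.4500 < 1 for every player regardless of endowment, so the Nash equilibrium is zero contribution and the group total is Σ E_j = 22 + 17 + 38 + 20 = 97.
Each contributed unit returns 1.800 to the group, so the social optimum is full contribution by everyone: group total = 1.800 × 97 = 174.60.
Efficiency loss = (1.800 − 1) × 97 = 77.60.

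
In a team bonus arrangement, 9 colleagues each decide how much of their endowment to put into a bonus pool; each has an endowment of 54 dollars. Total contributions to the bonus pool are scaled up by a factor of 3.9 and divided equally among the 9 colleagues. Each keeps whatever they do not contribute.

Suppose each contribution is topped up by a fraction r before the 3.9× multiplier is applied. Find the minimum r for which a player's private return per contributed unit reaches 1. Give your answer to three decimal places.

1.308

With matching at rate r, one contributed unit becomes (1 + r) in the bonus pool and returns 3.9 × (1 + r) / 9 to the contributor.
Setting this equal to 1: 1 + r = 9/3.9 = 2.3077.
So the minimum matching rate is r = 2.3077 − 1 = 1.308.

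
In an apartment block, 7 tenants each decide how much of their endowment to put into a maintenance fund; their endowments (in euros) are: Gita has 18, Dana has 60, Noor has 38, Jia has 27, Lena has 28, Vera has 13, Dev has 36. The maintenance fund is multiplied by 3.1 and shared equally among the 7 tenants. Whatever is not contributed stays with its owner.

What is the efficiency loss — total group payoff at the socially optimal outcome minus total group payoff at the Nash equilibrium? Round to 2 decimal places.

462.00 euros

The private return per contributed unit is 3.1/7 = 0.4429 < 1 for every player regardless of endowment, so the Nash equilibrium is zero contribution and the group total is Σ E_j = 18 + 60 + 38 + 27 + 28 + 13 + 36 = 220.
Each contributed unit returns 3.100 to the group, so the social optimum is full contribution by everyone: group total = 3.100 × 220 = 682.00.
Efficiency loss = (3.100 − 1) × 220 = 462.00.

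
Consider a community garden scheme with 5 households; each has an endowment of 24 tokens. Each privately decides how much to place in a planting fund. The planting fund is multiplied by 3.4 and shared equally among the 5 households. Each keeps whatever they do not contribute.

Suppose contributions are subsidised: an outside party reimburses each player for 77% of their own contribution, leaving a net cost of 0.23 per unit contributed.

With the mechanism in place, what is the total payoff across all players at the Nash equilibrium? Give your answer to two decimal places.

Under the mechanism each unit contributed yields (3.4/5) / 0.23 = 2.9565 back to its contributor per unit of net cost, which exceeds 1, making full contribution the dominant choice for everyone.
At the Nash equilibrium everyone contributes 24. Group total payoff = 5 × (24 × 0.77 + 3.4 × 24) = 500.40.

500.40 tokens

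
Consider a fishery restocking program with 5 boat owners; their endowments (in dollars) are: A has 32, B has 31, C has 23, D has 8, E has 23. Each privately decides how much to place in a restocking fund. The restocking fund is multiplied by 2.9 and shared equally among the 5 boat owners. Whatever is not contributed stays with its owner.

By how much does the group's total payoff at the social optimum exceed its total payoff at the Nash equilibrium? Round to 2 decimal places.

222.30 dollars

The private return per contributed unit is 2.9/5 = 0.5800 < 1 for every player regardless of endowment, so the Nash equilibrium is zero contribution and the group total is Σ E_j = 32 + 31 + 23 + 8 + 23 = 117.
Each contributed unit returns 2.900 to the group, so the social optimum is full contribution by everyone: group total = 2.900 × 117 = 339.30.
Efficiency loss = (2.900 − 1) × 117 = 222.30.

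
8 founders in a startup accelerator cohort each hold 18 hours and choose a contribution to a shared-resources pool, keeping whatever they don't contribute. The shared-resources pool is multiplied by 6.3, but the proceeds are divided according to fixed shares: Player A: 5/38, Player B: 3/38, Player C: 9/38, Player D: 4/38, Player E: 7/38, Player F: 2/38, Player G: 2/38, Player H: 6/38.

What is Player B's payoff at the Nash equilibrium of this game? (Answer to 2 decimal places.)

35.91 hours

Each unit j contributes comes back to j as 6.3 × (j's share), so j prefers to contribute only if that share exceeds 1/6.3 = 0.1587; otherwise keeping the unit dominates.
The shares above 0.1587 belong to Player C and Player E, contributing 18 each; the remaining 6 contribute 0. Total contributed: 36.
Player B keeps 18 and receives 6.3 × 36 × 3/38 = 17.91 from the shared-resources pool, for a payoff of 35.91.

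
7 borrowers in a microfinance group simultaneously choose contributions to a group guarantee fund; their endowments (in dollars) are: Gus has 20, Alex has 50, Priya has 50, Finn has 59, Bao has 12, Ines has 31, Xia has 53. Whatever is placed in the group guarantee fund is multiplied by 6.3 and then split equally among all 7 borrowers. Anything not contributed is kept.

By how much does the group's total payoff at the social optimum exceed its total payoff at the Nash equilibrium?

The private return per contributed unit is 6.3/7 = 0.9000 < 1 for every player regardless of endowment, so the Nash equilibrium is zero contribution and the group total is Σ E_j = 20 + 50 + 50 + 59 + 12 + 31 + 53 = 275.
Each contributed unit returns 6.300 to the group, so the social optimum is full contribution by everyone: group total = 6.300 × 275 = 1732.50.
Efficiency loss = (6.300 − 1) × 275 = 1457.50.

1457.50 dollars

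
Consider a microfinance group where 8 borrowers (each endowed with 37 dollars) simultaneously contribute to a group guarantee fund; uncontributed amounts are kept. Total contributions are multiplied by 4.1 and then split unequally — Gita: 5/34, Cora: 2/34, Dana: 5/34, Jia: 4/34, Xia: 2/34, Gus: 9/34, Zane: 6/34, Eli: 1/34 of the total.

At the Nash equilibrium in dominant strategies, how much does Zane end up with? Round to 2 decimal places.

A player with share s gets back 4.1·s per unit contributed, so full contribution is dominant for anyone with s > 1/4.1 = 0.2439 and zero contribution is dominant for anyone below.
The only share above 0.2439 is Gus's 9/34, contributing 37; the remaining 7 contribute 0. Total contributed: 37.
Zane keeps 37 and receives 4.1 × 37 × 6/34 = 26.77 from the group guarantee fund, for a payoff of 63.77.

63.77 dollars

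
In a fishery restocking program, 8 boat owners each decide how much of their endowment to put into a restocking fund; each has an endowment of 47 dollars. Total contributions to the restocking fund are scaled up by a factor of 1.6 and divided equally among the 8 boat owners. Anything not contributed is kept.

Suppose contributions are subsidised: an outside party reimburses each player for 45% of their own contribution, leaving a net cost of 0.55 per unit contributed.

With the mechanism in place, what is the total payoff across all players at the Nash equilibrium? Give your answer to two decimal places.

376.00 dollars

The effective private return is (1.6/8) / 0.55 = 0.3636, which is still under 1, so the mechanism doesn't change anyone's dominant strategy: zero contribution.
At the Nash equilibrium no one contributes; group total payoff = 8 × 47 = 376.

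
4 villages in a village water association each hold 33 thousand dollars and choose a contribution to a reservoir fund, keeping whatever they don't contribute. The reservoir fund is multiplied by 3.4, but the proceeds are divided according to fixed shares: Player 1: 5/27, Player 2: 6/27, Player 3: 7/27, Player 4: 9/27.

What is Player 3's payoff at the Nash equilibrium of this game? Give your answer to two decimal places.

Each unit j contributes comes back to j as 3.4 × (j's share), so j prefers to contribute only if that share exceeds 1/3.4 = 0.2941; otherwise keeping the unit dominates.
Only Player 4 (9/27) clears that bar, contributing 33; the remaining 3 contribute 0. Total contributed: 33.
Player 3 keeps 33 and receives 3.4 × 33 × 7/27 = 29.09 from the reservoir fund, for a payoff of 62.09.

62.09 thousand dollars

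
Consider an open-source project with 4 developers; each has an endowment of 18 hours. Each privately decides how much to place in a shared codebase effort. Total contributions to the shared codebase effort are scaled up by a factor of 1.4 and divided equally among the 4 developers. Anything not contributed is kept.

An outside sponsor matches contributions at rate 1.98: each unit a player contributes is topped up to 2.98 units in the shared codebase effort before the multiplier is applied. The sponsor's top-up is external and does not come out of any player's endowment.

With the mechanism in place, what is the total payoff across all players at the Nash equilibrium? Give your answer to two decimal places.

The effective private return per unit is now 1.4 × 2.98 / 4 = 1.0430 > 1, so every player's dominant strategy flips to full contribution.
So the Nash equilibrium is full contribution by all 4; the group earns 1.4 × 2.98 × 72 = 300.38.

300.38 hours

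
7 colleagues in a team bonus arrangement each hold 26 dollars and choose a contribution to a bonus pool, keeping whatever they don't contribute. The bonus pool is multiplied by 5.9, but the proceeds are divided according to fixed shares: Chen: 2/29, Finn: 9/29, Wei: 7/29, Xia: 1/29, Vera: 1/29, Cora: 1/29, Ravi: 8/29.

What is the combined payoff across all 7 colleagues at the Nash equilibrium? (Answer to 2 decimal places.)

564.20 dollars

A player with share s gets back 5.9·s per unit contributed, so full contribution is dominant for anyone with s > 1/5.9 = 0.1695 and zero contribution is dominant for anyone below.
Finn, Wei and Ravi are above the threshold, contributing 26 each; the remaining 4 contribute 0. Total contributed: 78.
The bonus pool pays out 5.9 × 78 = 460.20 in total (split across the unequal shares, but the aggregate is all that matters for the group sum).
The 4 free-riders keep 26 each, adding 104. Group total = 104 + 460.20 = 564.20.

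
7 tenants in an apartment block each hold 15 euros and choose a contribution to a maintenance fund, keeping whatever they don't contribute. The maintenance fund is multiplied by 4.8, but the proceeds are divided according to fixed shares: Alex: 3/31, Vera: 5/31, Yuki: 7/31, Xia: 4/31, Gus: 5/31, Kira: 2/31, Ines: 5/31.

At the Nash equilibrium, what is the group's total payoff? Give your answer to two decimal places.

162.00 euros

For player j, contributing a unit is worthwhile iff 4.8 × (j's share) ≥ 1, i.e. iff j's share is at least 0.2083.
The only share above 0.2083 is Yuki's 7/31, contributing 15; the remaining 6 contribute 0. Total contributed: 15.
The maintenance fund pays out 4.8 × 15 = 72.00 in total (split across the unequal shares, but the aggregate is all that matters for the group sum).
The 6 free-riders keep 15 each, adding 90. Group total = 90 + 72.00 = 162.00.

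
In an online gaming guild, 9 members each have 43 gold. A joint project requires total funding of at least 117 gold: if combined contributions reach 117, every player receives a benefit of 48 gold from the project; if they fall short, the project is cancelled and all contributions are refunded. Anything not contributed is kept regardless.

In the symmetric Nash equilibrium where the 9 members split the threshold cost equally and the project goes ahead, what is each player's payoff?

Equal share of the threshold: 117/9 = 13.
At this profile no one gains by cutting their contribution: any cut drops the total below 117, the project is cancelled, contributions are refunded, and the deviator ends with 43, which is less than 43 − 13 + 48 = 78. Contributing more than 13 just wastes the excess. So contributing exactly 13 is a best response.
Each player's payoff: 43 − 13 + 48 = 78.

78 gold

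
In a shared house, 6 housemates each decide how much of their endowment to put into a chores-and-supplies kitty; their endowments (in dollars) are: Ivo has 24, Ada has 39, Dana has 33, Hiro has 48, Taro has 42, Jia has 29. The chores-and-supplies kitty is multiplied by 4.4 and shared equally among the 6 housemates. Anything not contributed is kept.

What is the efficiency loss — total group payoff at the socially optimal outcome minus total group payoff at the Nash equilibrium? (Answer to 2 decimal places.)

731.00 dollars

The private return per contributed unit is 4.4/6 = 0.7333 < 1 for every player regardless of endowment, so the Nash equilibrium is zero contribution and the group total is Σ E_j = 24 + 39 + 33 + 48 + 42 + 29 = 215.
Each contributed unit returns 4.400 to the group, so the social optimum is full contribution by everyone: group total = 4.400 × 215 = 946.00.
Efficiency loss = (4.400 − 1) × 215 = 731.00.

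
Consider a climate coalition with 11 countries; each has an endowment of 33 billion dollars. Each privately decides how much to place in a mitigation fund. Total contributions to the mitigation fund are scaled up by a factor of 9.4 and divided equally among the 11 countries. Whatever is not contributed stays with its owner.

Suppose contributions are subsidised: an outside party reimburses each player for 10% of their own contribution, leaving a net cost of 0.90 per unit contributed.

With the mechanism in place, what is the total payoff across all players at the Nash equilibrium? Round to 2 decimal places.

The effective private return is (9.4/11) / 0.90 = 0.9495, which is still under 1, so the mechanism doesn't change anyone's dominant strategy: zero contribution.
At the Nash equilibrium no one contributes; group total payoff = 11 × 33 = 363.

363.00 billion dollars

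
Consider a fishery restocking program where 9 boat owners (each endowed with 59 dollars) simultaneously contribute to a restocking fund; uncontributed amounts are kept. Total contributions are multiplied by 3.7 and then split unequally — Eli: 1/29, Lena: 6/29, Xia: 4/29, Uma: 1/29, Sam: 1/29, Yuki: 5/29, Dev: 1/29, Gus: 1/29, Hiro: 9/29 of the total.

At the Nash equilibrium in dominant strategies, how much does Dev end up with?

For player j, contributing a unit is worthwhile iff 3.7 × (j's share) ≥ 1, i.e. iff j's share is at least 0.2703.
Hiro alone (share 9/29) is above the threshold, contributing 59; the remaining 8 contribute 0. Total contributed: 59.
Dev keeps 59 and receives 3.7 × 59 × 1/29 = 7.53 from the restocking fund, for a payoff of 66.53.

66.53 dollars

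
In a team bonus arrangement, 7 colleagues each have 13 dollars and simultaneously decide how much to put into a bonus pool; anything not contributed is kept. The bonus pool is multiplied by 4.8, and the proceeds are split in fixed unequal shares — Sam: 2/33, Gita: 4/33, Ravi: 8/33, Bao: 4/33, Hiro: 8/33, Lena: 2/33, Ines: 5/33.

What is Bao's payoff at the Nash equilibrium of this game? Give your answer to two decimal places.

Player j's private return per contributed unit is 4.8 × (j's share). Contributing is weakly dominant for j when that share is at least 1/4.8 = 0.2083, and contributing 0 is dominant otherwise.
Ravi and Hiro clear that bar, contributing 13 each; the remaining 5 contribute 0. Total contributed: 26.
Bao keeps 13 and receives 4.8 × 26 × 4/33 = 15.13 from the bonus pool, for a payoff of 28.13.

28.13 dollars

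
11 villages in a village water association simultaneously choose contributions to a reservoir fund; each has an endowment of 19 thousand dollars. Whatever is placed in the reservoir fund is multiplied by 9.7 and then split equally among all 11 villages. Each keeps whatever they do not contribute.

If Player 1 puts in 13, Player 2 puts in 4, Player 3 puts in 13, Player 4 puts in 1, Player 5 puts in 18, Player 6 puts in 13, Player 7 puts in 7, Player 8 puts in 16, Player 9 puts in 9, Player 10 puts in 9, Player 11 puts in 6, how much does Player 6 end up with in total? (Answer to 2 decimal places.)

102.12 thousand dollars

Total contributed: 13 + 4 + 13 + 1 + 18 + 13 + 7 + 16 + 9 + 9 + 6 = 109.
Each receives 9.7 × 109 / 11 = 96.12 from the reservoir fund.
Player 6 keeps 19 − 13 = 6, so Player 6's payoff is 6 + 96.12 = 102.12.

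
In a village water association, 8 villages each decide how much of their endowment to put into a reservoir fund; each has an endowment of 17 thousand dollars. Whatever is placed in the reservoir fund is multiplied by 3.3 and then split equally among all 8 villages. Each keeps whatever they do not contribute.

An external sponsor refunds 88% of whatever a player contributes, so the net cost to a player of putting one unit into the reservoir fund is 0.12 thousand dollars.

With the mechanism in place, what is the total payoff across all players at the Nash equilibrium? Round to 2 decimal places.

Under the mechanism each unit contributed yields (3.3/8) / 0.12 = 3.4375 back to its contributor per unit of net cost, which exceeds 1, making full contribution the dominant choice for everyone.
At the Nash equilibrium everyone contributes 17. Group total payoff = 8 × (17 × 0.88 + 3.3 × 17) = 568.48.

568.48 thousand dollars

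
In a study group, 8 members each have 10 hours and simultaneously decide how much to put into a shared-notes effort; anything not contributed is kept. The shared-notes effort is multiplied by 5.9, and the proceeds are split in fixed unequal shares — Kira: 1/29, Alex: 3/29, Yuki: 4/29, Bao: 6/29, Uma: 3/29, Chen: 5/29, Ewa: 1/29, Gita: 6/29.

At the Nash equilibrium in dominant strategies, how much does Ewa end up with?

For player j, contributing a unit is worthwhile iff 5.9 × (j's share) ≥ 1, i.e. iff j's share is at least 0.1695.
Bao, Chen and Gita clear that bar, contributing 10 each; the remaining 5 contribute 0. Total contributed: 30.
Ewa keeps 10 and receives 5.9 × 30 × 1/29 = 6.10 from the shared-notes effort, for a payoff of 16.10.

16.10 hours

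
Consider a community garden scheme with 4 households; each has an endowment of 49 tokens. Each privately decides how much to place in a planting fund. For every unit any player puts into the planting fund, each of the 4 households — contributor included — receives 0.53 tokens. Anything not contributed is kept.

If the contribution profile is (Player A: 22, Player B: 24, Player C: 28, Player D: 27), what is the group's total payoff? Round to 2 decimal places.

Total contributed: 22 + 24 + 28 + 27 = 101; total kept: 4 × 49 − 101 = 95.
The planting fund pays out 0.53 × 4 × 101 = 214.12 in aggregate.
Group total = 95 + 214.12 = 309.12.

309.12 tokens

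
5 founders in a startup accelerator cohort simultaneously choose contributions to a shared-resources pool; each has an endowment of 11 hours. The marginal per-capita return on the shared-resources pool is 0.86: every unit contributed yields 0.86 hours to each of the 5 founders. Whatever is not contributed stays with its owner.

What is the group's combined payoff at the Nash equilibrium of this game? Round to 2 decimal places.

The private return per contributed unit is 0.86 < 1, so contributing 0 is dominant for every player. At the Nash equilibrium everyone keeps their 11, and the group total is 5 × 11 = 55.

55.00 hours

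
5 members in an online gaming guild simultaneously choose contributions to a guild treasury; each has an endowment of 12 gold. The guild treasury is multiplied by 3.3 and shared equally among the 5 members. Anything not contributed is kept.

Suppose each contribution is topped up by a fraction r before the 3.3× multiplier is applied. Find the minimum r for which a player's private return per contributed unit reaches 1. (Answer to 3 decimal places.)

0.515

With matching at rate r, one contributed unit becomes (1 + r) in the guild treasury and returns 3.3 × (1 + r) / 5 to the contributor.
Setting this equal to 1: 1 + r = 5/3.3 = 1.5152.
So the minimum matching rate is r = 1.5152 − 1 = 0.515.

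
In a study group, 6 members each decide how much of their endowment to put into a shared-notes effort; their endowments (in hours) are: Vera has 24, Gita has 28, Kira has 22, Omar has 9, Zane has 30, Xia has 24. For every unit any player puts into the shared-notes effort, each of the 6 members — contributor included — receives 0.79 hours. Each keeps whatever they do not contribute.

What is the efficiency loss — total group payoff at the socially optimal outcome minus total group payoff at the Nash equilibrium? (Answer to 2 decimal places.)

The private return per contributed unit is 0.79 < 1 for everyone, so the Nash equilibrium is zero contribution and the group total is Σ E_j = 24 + 28 + 22 + 9 + 30 + 24 = 137.
Each contributed unit returns 4.740 to the group, so the social optimum is full contribution by everyone: group total = 4.740 × 137 = 649.38.
Efficiency loss = (4.740 − 1) × 137 = 512.38.

512.38 hours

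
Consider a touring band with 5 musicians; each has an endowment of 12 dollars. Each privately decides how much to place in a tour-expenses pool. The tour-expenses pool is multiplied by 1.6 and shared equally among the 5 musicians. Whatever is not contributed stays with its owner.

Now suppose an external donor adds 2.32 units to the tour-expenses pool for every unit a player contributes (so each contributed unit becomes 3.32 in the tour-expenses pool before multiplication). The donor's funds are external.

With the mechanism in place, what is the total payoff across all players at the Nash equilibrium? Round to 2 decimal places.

318.72 dollars

The effective private return per unit is now 1.6 × 3.32 / 5 = 1.0624 > 1, so every player's dominant strategy flips to full contribution.
So the Nash equilibrium is full contribution by all 5; the group earns 1.6 × 3.32 × 60 = 318.72.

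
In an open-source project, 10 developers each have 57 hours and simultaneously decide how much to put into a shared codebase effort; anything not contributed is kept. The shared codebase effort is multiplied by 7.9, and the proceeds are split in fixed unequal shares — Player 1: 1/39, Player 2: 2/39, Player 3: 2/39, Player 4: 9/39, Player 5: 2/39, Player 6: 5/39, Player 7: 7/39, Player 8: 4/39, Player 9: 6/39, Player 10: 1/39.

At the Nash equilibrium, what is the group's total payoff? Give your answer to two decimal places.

Each unit j contributes comes back to j as 7.9 × (j's share), so j prefers to contribute only if that share exceeds 1/7.9 = 0.1266; otherwise keeping the unit dominates.
Player 4, Player 6, Player 7 and Player 9 clear that bar, contributing 57 each; the remaining 6 contribute 0. Total contributed: 228.
The shared codebase effort pays out 7.9 × 228 = 1801.20 in total (split across the unequal shares, but the aggregate is all that matters for the group sum).
The 6 free-riders keep 57 each, adding 342. Group total = 342 + 1801.20 = 2143.20.

2143.20 hours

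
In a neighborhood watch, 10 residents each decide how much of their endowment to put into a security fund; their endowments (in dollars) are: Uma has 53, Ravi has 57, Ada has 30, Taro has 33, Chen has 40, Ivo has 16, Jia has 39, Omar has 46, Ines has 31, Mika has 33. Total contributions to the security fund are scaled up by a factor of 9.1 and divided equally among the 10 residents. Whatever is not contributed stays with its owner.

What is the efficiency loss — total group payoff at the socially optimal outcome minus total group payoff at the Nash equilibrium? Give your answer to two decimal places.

3061.80 dollars

The private return per contributed unit is 9.1/10 = 0.9100 < 1 for every player regardless of endowment, so the Nash equilibrium is zero contribution and the group total is Σ E_j = 53 + 57 + 30 + 33 + 40 + 16 + 39 + 46 + 31 + 33 = 378.
Each contributed unit returns 9.100 to the group, so the social optimum is full contribution by everyone: group total = 9.100 × 378 = 3439.80.
Efficiency loss = (9.100 − 1) × 378 = 3061.80.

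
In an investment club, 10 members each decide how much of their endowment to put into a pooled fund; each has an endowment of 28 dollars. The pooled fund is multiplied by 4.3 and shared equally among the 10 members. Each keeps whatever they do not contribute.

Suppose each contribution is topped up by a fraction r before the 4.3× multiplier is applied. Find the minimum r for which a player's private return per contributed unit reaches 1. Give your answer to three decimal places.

With matching at rate r, one contributed unit becomes (1 + r) in the pooled fund and returns 4.3 × (1 + r) / 10 to the contributor.
Setting this equal to 1: 1 + r = 10/4.3 = 2.3256.
So the minimum matching rate is r = 2.3256 − 1 = 1.326.

1.326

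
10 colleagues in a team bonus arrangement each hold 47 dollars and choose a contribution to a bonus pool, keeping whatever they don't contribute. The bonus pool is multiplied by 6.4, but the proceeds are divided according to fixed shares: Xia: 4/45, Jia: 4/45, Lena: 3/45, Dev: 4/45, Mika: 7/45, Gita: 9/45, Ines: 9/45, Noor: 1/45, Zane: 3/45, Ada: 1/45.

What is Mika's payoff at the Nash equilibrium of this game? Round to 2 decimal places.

140.58 dollars

A player with share s gets back 6.4·s per unit contributed, so full contribution is dominant for anyone with s > 1/6.4 = 0.1563 and zero contribution is dominant for anyone below.
The shares above 0.1563 belong to Gita and Ines, contributing 47 each; the remaining 8 contribute 0. Total contributed: 94.
Mika keeps 47 and receives 6.4 × 94 × 7/45 = 93.58 from the bonus pool, for a payoff of 140.58.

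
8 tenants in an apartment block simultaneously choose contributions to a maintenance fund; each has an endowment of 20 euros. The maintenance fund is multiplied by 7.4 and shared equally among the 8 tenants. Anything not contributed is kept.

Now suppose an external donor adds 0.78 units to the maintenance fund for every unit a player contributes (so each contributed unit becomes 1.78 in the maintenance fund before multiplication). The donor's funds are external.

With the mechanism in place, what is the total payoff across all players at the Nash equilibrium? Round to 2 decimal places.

2107.52 euros

The effective private return per unit is now 7.4 × 1.78 / 8 = 1.6465 > 1, so every player's dominant strategy flips to full contribution.
At the Nash equilibrium everyone contributes 20. Group total payoff = 7.4 × 1.78 × 160 = 2107.52.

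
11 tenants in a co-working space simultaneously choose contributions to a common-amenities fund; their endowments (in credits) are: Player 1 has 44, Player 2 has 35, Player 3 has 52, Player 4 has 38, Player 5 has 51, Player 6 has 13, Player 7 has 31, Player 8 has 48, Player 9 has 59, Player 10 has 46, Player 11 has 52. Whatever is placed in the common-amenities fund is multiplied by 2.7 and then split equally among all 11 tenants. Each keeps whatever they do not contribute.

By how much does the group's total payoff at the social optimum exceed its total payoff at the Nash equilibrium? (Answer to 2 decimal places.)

797.30 credits

The private return per contributed unit is 2.7/11 = 0.2455 < 1 for every player regardless of endowment, so the Nash equilibrium is zero contribution and the group total is Σ E_j = 44 + 35 + 52 + 38 + 51 + 13 + 31 + 48 + 59 + 46 + 52 = 469.
Each contributed unit returns 2.700 to the group, so the social optimum is full contribution by everyone: group total = 2.700 × 469 = 1266.30.
Efficiency loss = (2.700 − 1) × 469 = 797.30.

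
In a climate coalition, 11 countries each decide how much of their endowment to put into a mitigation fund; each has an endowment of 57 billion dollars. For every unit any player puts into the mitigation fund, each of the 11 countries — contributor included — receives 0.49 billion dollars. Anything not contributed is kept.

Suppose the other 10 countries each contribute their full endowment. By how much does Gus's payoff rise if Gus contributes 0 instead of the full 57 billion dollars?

29.07 billion dollars

Switching from a contribution of 57 to 0 lets Gus keep an extra 57 billion dollars, but lowers the mitigation fund by 57, which costs Gus their own share of that drop: 0.49 × 57 = 27.93.
Net gain = 57 − 27.93 = 29.07. The private return per contributed unit (0.49) is below 1, so free-riding is indeed the best response regardless of what the others do.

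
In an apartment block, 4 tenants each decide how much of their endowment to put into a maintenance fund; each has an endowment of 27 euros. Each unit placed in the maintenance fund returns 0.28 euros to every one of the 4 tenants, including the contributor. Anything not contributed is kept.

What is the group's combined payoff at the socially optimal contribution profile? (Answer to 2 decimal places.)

Each contributed unit returns 1.120 to the group as a whole (0.28 to each of 4 players), which exceeds 1, so the social optimum is full contribution: group total = 1.120 × 108 = 120.96.

120.96 euros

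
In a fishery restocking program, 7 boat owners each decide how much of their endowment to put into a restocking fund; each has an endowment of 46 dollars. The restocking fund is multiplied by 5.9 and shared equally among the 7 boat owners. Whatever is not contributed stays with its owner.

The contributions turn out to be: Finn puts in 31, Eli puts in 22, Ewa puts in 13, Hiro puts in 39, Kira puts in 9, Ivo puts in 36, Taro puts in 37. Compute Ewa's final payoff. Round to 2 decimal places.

Total contributed: 31 + 22 + 13 + 39 + 9 + 36 + 37 = 187.
Each receives 5.9 × 187 / 7 = 157.61 from the restocking fund.
Ewa keeps 46 − 13 = 33, so Ewa's payoff is 33 + 157.61 = 190.61.

190.61 dollars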